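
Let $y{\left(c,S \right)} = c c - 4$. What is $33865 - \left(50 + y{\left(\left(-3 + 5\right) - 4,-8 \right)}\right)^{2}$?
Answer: $31365$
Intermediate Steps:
$y{\left(c,S \right)} = -4 + c^{2}$ ($y{\left(c,S \right)} = c^{2} - 4 = -4 + c^{2}$)
$33865 - \left(50 + y{\left(\left(-3 + 5\right) - 4,-8 \right)}\right)^{2} = 33865 - \left(50 - \left(4 - \left(\left(-3 + 5\right) - 4\right)^{2}\right)\right)^{2} = 33865 - \left(50 - \left(4 - \left(2 - 4\right)^{2}\right)\right)^{2} = 33865 - \left(50 - \left(4 - \left(-2\right)^{2}\right)\right)^{2} = 33865 - \left(50 + \left(-4 + 4\right)\right)^{2} = 33865 - \left(50 + 0\right)^{2} = 33865 - 50^{2} = 33865 - 2500 = 31365$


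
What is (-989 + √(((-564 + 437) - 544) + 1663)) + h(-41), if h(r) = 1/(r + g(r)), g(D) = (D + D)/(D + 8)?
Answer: -1257052/1271 + 4*√62 ≈ -957.53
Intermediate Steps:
g(D) = 2*D/(8 + D) (g(D) = (2*D)/(8 + D) = 2*D/(8 + D))
h(r) = 1/(r + 2*r/(8 + r))
(-989 + √(((-564 + 437) - 544) + 1663)) + h(-41) = (-989 + √(((-564 + 437) - 544) + 1663)) + (8 - 41)/((-41)*(10 - 41)) = (-989 + √((-127 - 544) + 1663)) - 1/41*(-33)/(-31) = (-989 + √(-671 + 1663)) - 1/41*(-1/31)*(-33) = (-989 + √992) - 33/1271 = (-989 + 4*√62) - 33/1271 = -1257052/1271 + 4*√62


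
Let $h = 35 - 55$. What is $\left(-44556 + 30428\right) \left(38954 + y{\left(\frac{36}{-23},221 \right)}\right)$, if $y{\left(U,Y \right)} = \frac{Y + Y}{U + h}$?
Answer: $- \frac{17051628894}{31} \approx -5.5005 \cdot 10^{8}$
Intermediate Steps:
$h = -20$ ($h = 35 - 55 = -20$)
$y{\left(U,Y \right)} = \frac{2 Y}{-20 + U}$ ($y{\left(U,Y \right)} = \frac{Y + Y}{U - 20} = \frac{2 Y}{-20 + U}$)
$\left(-44556 + 30428\right) \left(38954 + y{\left(\frac{36}{-23},221 \right)}\right) = \left(-44556 + 30428\right) \left(38954 + 2 \cdot 221 \frac{1}{-20 + \frac{36}{-23}}\right) = - 14128 \left(38954 + 2 \cdot 221 \frac{1}{-20 + 36 \left(- \frac{1}{23}\right)}\right) = - 14128 \left(38954 + 2 \cdot 221 \frac{1}{-20 - \frac{36}{23}}\right) = - 14128 \left(38954 + 2 \cdot 221 \frac{1}{- \frac{496}{23}}\right) = - 14128 \left(38954 + 2 \cdot 221 \left(- \frac{23}{496}\right)\right) = - 14128 \left(38954 - \frac{5083}{248}\right) = \left(-14128\right) \frac{9655509}{248} = - \frac{17051628894}{31}$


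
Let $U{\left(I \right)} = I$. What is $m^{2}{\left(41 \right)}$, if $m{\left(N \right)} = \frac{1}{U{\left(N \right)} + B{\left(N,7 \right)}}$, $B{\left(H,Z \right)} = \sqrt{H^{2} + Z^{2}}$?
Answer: $\frac{1}{\left(41 + \sqrt{1730}\right)^{2}} \approx 0.00014659$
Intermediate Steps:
$m{\left(N \right)} = \frac{1}{N + \sqrt{49 + N^{2}}}$ ($m{\left(N \right)} = \frac{1}{N + \sqrt{N^{2} + 7^{2}}} = \frac{1}{N + \sqrt{N^{2} + 49}} = \frac{1}{N + \sqrt{49 + N^{2}}}$)
$m^{2}{\left(41 \right)} = \left(\frac{1}{41 + \sqrt{49 + 41^{2}}}\right)^{2} = \left(\frac{1}{41 + \sqrt{49 + 1681}}\right)^{2} = \left(\frac{1}{41 + \sqrt{1730}}\right)^{2} = \frac{1}{\left(41 + \sqrt{1730}\right)^{2}}$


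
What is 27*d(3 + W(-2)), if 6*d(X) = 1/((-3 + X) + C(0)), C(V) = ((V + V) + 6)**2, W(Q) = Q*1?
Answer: 9/68 ≈ 0.13235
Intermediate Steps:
W(Q) = Q
C(V) = (6 + 2*V)**2 (C(V) = (2*V + 6)**2 = (6 + 2*V)**2)
d(X) = 1/(6*(33 + X)) (d(X) = 1/(6*((-3 + X) + 4*(3 + 0)**2)) = 1/(6*((-3 + X) + 4*3**2)) = 1/(6*((-3 + X) + 4*9)) = 1/(6*((-3 + X) + 36)) = 1/(6*(33 + X)))
27*d(3 + W(-2)) = 27*(1/(6*(33 + (3 - 2)))) = 27*(1/(6*(33 + 1))) = 27*((1/6)/34) = 27*((1/6)*(1/34)) = 27*(1/204) = 9/68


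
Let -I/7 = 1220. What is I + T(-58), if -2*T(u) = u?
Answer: -8511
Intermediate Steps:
I = -8540 (I = -7*1220 = -8540)
T(u) = -u/2
I + T(-58) = -8540 - ½*(-58) = -8540 + 29 = -8511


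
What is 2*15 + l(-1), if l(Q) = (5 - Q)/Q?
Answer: 24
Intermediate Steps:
l(Q) = (5 - Q)/Q
2*15 + l(-1) = 2*15 + (5 - 1*(-1))/(-1) = 30 - (5 + 1) = 30 - 1*6 = 30 - 6 = 24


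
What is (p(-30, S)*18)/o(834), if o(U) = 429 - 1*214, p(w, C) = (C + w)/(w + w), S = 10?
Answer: 6/215 ≈ 0.027907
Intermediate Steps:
p(w, C) = (C + w)/(2*w) (p(w, C) = (C + w)/((2*w)) = (C + w)*(1/(2*w)) = (C + w)/(2*w))
o(U) = 215 (o(U) = 429 - 214 = 215)
(p(-30, S)*18)/o(834) = (((½)*(10 - 30)/(-30))*18)/215 = (((½)*(-1/30)*(-20))*18)*(1/215) = ((⅓)*18)*(1/215) = 6*(1/215) = 6/215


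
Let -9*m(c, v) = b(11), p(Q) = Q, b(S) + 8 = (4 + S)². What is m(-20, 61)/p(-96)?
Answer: 217/864 ≈ 0.25116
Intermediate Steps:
b(S) = -8 + (4 + S)²
m(c, v) = -217/9 (m(c, v) = -(-8 + (4 + 11)²)/9 = -(-8 + 15²)/9 = -(-8 + 225)/9 = -⅑*217 = -217/9)
m(-20, 61)/p(-96) = -217/9/(-96) = -217/9*(-1/96) = 217/864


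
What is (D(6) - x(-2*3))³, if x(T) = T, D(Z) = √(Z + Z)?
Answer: 432 + 240*√3 ≈ 847.69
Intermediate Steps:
D(Z) = √2*√Z (D(Z) = √(2*Z) = √2*√Z)
(D(6) - x(-2*3))³ = (√2*√6 - (-2)*3)³ = (2*√3 - 1*(-6))³ = (2*√3 + 6)³ = (6 + 2*√3)³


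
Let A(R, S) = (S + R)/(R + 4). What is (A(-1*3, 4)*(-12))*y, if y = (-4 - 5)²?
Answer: -972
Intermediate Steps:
A(R, S) = (R + S)/(4 + R)
y = 81 (y = (-9)² = 81)
(A(-1*3, 4)*(-12))*y = (((-1*3 + 4)/(4 - 1*3))*(-12))*81 = (((-3 + 4)/(4 - 3))*(-12))*81 = ((1/1)*(-12))*81 = ((1*1)*(-12))*81 = (1*(-12))*81 = -12*81 = -972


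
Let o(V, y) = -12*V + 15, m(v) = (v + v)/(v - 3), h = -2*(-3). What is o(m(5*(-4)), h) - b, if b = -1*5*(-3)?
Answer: -480/23 ≈ -20.870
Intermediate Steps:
h = 6
m(v) = 2*v/(-3 + v) (m(v) = (2*v)/(-3 + v) = 2*v/(-3 + v))
o(V, y) = 15 - 12*V
b = 15 (b = -5*(-3) = 15)
o(m(5*(-4)), h) - b = (15 - 24*5*(-4)/(-3 + 5*(-4))) - 1*15 = (15 - 24*(-20)/(-3 - 20)) - 15 = (15 - 24*(-20)/(-23)) - 15 = (15 - 24*(-20)*(-1)/23) - 15 = (15 - 12*40/23) - 15 = (15 - 480/23) - 15 = -135/23 - 15 = -480/23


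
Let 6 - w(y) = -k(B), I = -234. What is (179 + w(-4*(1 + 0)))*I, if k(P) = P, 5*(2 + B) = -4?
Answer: -213174/5 ≈ -42635.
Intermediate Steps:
B = -14/5 (B = -2 + (⅕)*(-4) = -2 - ⅘ = -14/5 ≈ -2.8000)
w(y) = 16/5 (w(y) = 6 - (-1)*(-14)/5 = 6 - 1*14/5 = 6 - 14/5 = 16/5)
(179 + w(-4*(1 + 0)))*I = (179 + 16/5)*(-234) = (911/5)*(-234) = -213174/5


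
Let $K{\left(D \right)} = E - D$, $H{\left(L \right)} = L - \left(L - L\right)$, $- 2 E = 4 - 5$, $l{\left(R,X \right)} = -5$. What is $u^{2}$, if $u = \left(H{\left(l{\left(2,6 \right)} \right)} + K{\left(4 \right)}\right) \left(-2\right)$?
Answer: $289$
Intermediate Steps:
$E = \frac{1}{2}$ ($E = - \frac{4 - 5}{2} = \left(- \frac{1}{2}\right) \left(-1\right) = \frac{1}{2} \approx 0.5$)
$H{\left(L \right)} = L$ ($H{\left(L \right)} = L - 0 = L + 0 = L$)
$K{\left(D \right)} = \frac{1}{2} - D$
$u = 17$ ($u = \left(-5 + \left(\frac{1}{2} - 4\right)\right) \left(-2\right) = \left(-5 - \frac{7}{2}\right) \left(-2\right) = \left(- \frac{17}{2}\right) \left(-2\right) = 17$)
$u^{2} = 17^{2} = 289$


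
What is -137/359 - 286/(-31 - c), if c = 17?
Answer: 48049/8616 ≈ 5.5767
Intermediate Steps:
-137/359 - 286/(-31 - c) = -137/359 - 286/(-31 - 1*17) = -137*1/359 - 286/(-31 - 17) = -137/359 - 286/(-48) = -137/359 - 286*(-1/48) = -137/359 + 143/24 = 48049/8616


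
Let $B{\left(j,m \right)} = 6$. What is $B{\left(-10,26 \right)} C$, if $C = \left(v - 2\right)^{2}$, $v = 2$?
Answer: $0$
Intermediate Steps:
$C = 0$ ($C = \left(2 - 2\right)^{2} = 0^{2} = 0$)
$B{\left(-10,26 \right)} C = 6 \cdot 0 = 0$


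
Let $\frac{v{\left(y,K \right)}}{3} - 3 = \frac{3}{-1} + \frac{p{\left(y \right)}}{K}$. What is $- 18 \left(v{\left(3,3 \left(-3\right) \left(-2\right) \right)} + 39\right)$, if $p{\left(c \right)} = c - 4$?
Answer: $-699$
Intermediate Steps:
$p{\left(c \right)} = -4 + c$ ($p{\left(c \right)} = c - 4 = -4 + c$)
$v{\left(y,K \right)} = \frac{3 \left(-4 + y\right)}{K}$ ($v{\left(y,K \right)} = 9 + 3 \left(\frac{3}{-1} + \frac{-4 + y}{K}\right) = 9 + 3 \left(3 \left(-1\right) + \frac{-4 + y}{K}\right) = 9 + 3 \left(-3 + \frac{-4 + y}{K}\right) = 9 - \left(9 - \frac{3 \left(-4 + y\right)}{K}\right) = \frac{3 \left(-4 + y\right)}{K}$)
$- 18 \left(v{\left(3,3 \left(-3\right) \left(-2\right) \right)} + 39\right) = - 18 \left(\frac{3 \left(-4 + 3\right)}{3 \left(-3\right) \left(-2\right)} + 39\right) = - 18 \left(3 \frac{1}{\left(-9\right) \left(-2\right)} \left(-1\right) + 39\right) = - 18 \left(3 \cdot \frac{1}{18} \left(-1\right) + 39\right) = - 18 \left(- \frac{1}{6} + 39\right) = \left(-18\right) \frac{233}{6} = -699$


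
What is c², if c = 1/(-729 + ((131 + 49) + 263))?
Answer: 1/81796 ≈ 1.2226e-5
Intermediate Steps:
c = -1/286 (c = 1/(-729 + (180 + 263)) = 1/(-729 + 443) = 1/(-286) = -1/286 ≈ -0.0034965)
c² = (-1/286)² = 1/81796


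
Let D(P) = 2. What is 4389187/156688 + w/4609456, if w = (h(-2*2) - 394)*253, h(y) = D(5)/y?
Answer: 2527015694753/90280805216 ≈ 27.991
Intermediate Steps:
h(y) = 2/y
w = -199617/2 (w = (2/((-2*2)) - 394)*253 = (2/(-4) - 394)*253 = (2*(-¼) - 394)*253 = (-½ - 394)*253 = -789/2*253 = -199617/2 ≈ -99809.)
4389187/156688 + w/4609456 = 4389187/156688 - 199617/2/4609456 = 4389187*(1/156688) - 199617/2*1/4609456 = 4389187/156688 - 199617/9218912 = 2527015694753/90280805216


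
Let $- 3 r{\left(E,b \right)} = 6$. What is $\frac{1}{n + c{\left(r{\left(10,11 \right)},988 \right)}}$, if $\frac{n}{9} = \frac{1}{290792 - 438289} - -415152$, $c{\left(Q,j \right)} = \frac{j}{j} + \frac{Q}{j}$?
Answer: $\frac{3834922}{14328683670221} \approx 2.6764 \cdot 10^{-7}$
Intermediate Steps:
$r{\left(E,b \right)} = -2$ ($r{\left(E,b \right)} = \left(- \frac{1}{3}\right) 6 = -2$)
$c{\left(Q,j \right)} = 1 + \frac{Q}{j}$
$n = \frac{551103070887}{147497}$ ($n = 9 \left(\frac{1}{290792 - 438289} - -415152\right) = 9 \left(\frac{1}{-147497} + 415152\right) = 9 \left(- \frac{1}{147497} + 415152\right) = 9 \cdot \frac{61233674543}{147497} = \frac{551103070887}{147497} \approx 3.7364 \cdot 10^{6}$)
$\frac{1}{n + c{\left(r{\left(10,11 \right)},988 \right)}} = \frac{1}{\frac{551103070887}{147497} + \frac{-2 + 988}{988}} = \frac{1}{\frac{551103070887}{147497} + \frac{1}{988} \cdot 986} = \frac{1}{\frac{551103070887}{147497} + \frac{493}{494}} = \frac{1}{\frac{14328683670221}{3834922}} = \frac{3834922}{14328683670221}$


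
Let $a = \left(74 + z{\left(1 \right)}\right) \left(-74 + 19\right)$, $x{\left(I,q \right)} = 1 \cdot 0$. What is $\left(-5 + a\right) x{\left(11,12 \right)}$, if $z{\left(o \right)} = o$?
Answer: $0$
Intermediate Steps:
$x{\left(I,q \right)} = 0$
$a = -4125$ ($a = \left(74 + 1\right) \left(-74 + 19\right) = 75 \left(-55\right) = -4125$)
$\left(-5 + a\right) x{\left(11,12 \right)} = \left(-5 - 4125\right) 0 = \left(-4130\right) 0 = 0$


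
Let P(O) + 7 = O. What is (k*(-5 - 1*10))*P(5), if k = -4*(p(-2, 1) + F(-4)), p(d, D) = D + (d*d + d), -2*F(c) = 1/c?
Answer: -375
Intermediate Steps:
F(c) = -1/(2*c)
P(O) = -7 + O
p(d, D) = D + d + d**2 (p(d, D) = D + (d**2 + d) = D + (d + d**2) = D + d + d**2)
k = -25/2 (k = -4*((1 - 2 + (-2)**2) - 1/2/(-4)) = -4*((1 - 2 + 4) - 1/2*(-1/4)) = -4*(3 + 1/8) = -4*25/8 = -25/2 ≈ -12.500)
(k*(-5 - 1*10))*P(5) = (-25*(-5 - 1*10)/2)*(-7 + 5) = -25*(-5 - 10)/2*(-2) = -25/2*(-15)*(-2) = (375/2)*(-2) = -375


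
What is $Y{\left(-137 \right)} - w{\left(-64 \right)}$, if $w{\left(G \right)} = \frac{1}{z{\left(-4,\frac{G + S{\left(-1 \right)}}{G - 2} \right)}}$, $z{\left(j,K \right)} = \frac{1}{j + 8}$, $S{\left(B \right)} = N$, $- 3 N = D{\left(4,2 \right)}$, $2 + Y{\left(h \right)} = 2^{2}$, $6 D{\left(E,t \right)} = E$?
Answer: $-2$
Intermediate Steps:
$D{\left(E,t \right)} = \frac{E}{6}$
$Y{\left(h \right)} = 2$ ($Y{\left(h \right)} = -2 + 2^{2} = -2 + 4 = 2$)
$N = - \frac{2}{9}$ ($N = - \frac{\frac{1}{6} \cdot 4}{3} = \left(- \frac{1}{3}\right) \frac{2}{3} = - \frac{2}{9} \approx -0.22222$)
$S{\left(B \right)} = - \frac{2}{9}$
$z{\left(j,K \right)} = \frac{1}{8 + j}$
$w{\left(G \right)} = 4$ ($w{\left(G \right)} = \frac{1}{\frac{1}{8 - 4}} = \frac{1}{\frac{1}{4}} = 4$)
$Y{\left(-137 \right)} - w{\left(-64 \right)} = 2 - 4 = -2$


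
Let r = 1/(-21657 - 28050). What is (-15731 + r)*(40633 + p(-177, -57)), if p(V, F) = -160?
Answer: -1172129286182/1841 ≈ -6.3668e+8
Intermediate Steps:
r = -1/49707 (r = 1/(-49707) = -1/49707 ≈ -2.0118e-5)
(-15731 + r)*(40633 + p(-177, -57)) = (-15731 - 1/49707)*(40633 - 160) = -781940818/49707*40473 = -1172129286182/1841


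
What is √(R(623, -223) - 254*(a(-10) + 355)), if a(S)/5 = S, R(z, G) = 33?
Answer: I*√77437 ≈ 278.27*I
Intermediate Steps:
a(S) = 5*S
√(R(623, -223) - 254*(a(-10) + 355)) = √(33 - 254*(5*(-10) + 355)) = √(33 - 254*(-50 + 355)) = √(33 - 254*305) = √(33 - 77470) = √(-77437) = I*√77437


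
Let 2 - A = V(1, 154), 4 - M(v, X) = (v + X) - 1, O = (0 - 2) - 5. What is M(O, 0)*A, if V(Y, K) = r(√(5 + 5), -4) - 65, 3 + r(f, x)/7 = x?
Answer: 1392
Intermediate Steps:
r(f, x) = -21 + 7*x
O = -7 (O = -2 - 5 = -7)
M(v, X) = 5 - X - v (M(v, X) = 4 - ((v + X) - 1) = 4 - ((X + v) - 1) = 4 - (-1 + X + v) = 4 + (1 - X - v) = 5 - X - v)
V(Y, K) = -114 (V(Y, K) = (-21 + 7*(-4)) - 65 = (-21 - 28) - 65 = -49 - 65 = -114)
A = 116 (A = 2 - 1*(-114) = 2 + 114 = 116)
M(O, 0)*A = (5 - 1*0 - 1*(-7))*116 = (5 + 0 + 7)*116 = 12*116 = 1392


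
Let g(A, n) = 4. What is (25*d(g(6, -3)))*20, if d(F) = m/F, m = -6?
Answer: -750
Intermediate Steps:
d(F) = -6/F
(25*d(g(6, -3)))*20 = (25*(-6/4))*20 = (25*(-6*1/4))*20 = (25*(-3/2))*20 = -75/2*20 = -750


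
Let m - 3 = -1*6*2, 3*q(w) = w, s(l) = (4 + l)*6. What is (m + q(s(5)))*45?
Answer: 405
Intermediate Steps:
s(l) = 24 + 6*l
q(w) = w/3
m = -9 (m = 3 - 1*6*2 = 3 - 6*2 = 3 - 12 = -9)
(m + q(s(5)))*45 = (-9 + (24 + 6*5)/3)*45 = (-9 + (24 + 30)/3)*45 = (-9 + (⅓)*54)*45 = (-9 + 18)*45 = 9*45 = 405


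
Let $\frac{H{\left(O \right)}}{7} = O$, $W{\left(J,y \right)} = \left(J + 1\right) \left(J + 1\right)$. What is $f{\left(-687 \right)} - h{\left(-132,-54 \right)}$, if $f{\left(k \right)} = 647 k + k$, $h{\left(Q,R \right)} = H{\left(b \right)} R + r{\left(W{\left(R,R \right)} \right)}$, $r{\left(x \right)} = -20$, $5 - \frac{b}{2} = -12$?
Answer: $-432304$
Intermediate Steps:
$b = 34$ ($b = 10 - -24 = 10 + 24 = 34$)
$W{\left(J,y \right)} = \left(1 + J\right)^{2}$ ($W{\left(J,y \right)} = \left(1 + J\right) \left(1 + J\right) = \left(1 + J\right)^{2}$)
$H{\left(O \right)} = 7 O$
$h{\left(Q,R \right)} = -20 + 238 R$ ($h{\left(Q,R \right)} = 7 \cdot 34 R - 20 = 238 R - 20 = -20 + 238 R$)
$f{\left(k \right)} = 648 k$
$f{\left(-687 \right)} - h{\left(-132,-54 \right)} = 648 \left(-687\right) - \left(-20 + 238 \left(-54\right)\right) = -445176 - \left(-20 - 12852\right) = -445176 - -12872 = -445176 + 12872 = -432304$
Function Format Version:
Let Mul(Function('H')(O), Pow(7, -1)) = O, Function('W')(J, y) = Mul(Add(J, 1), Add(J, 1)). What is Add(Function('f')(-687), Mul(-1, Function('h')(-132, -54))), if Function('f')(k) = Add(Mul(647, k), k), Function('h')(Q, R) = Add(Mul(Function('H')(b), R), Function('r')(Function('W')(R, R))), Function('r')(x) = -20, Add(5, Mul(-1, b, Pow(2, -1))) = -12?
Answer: -432304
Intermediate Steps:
b = 34 (b = Add(10, Mul(-2, -12)) = Add(10, 24) = 34)
Function('W')(J, y) = Pow(Add(1, J), 2) (Function('W')(J, y) = Mul(Add(1, J), Add(1, J)) = Pow(Add(1, J), 2))
Function('H')(O) = Mul(7, O)
Function('h')(Q, R) = Add(-20, Mul(238, R)) (Function('h')(Q, R) = Add(Mul(Mul(7, 34), R), -20) = Add(Mul(238, R), -20) = Add(-20, Mul(238, R)))
Function('f')(k) = Mul(648, k)
Add(Function('f')(-687), Mul(-1, Function('h')(-132, -54))) = Add(Mul(648, -687), Mul(-1, Add(-20, Mul(238, -54)))) = Add(-445176, Mul(-1, Add(-20, -12852))) = Add(-445176, Mul(-1, -12872)) = Add(-445176, 12872) = -432304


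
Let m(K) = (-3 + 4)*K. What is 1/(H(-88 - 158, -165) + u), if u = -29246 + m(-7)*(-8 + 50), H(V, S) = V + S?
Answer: -1/29951 ≈ -3.3388e-5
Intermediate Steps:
m(K) = K (m(K) = 1*K = K)
H(V, S) = S + V
u = -29540 (u = -29246 - 7*(-8 + 50) = -29246 - 7*42 = -29246 - 294 = -29540)
1/(H(-88 - 158, -165) + u) = 1/((-165 + (-88 - 158)) - 29540) = 1/((-165 - 246) - 29540) = 1/(-411 - 29540) = 1/(-29951) = -1/29951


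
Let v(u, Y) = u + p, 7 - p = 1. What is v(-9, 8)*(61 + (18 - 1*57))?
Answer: -66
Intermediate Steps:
p = 6 (p = 7 - 1*1 = 7 - 1 = 6)
v(u, Y) = 6 + u (v(u, Y) = u + 6 = 6 + u)
v(-9, 8)*(61 + (18 - 1*57)) = (6 - 9)*(61 + (18 - 1*57)) = -3*(61 + (18 - 57)) = -3*(61 - 39) = -3*22 = -66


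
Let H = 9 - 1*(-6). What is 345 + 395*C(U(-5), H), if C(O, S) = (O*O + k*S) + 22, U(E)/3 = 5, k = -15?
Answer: 9035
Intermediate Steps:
U(E) = 15 (U(E) = 3*5 = 15)
H = 15 (H = 9 + 6 = 15)
C(O, S) = 22 + O² - 15*S (C(O, S) = (O*O - 15*S) + 22 = (O² - 15*S) + 22 = 22 + O² - 15*S)
345 + 395*C(U(-5), H) = 345 + 395*(22 + 15² - 15*15) = 345 + 395*(22 + 225 - 225) = 345 + 395*22 = 345 + 8690 = 9035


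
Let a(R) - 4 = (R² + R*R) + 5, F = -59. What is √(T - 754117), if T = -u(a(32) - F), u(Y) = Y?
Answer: I*√756233 ≈ 869.62*I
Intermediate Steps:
a(R) = 9 + 2*R² (a(R) = 4 + ((R² + R*R) + 5) = 4 + ((R² + R²) + 5) = 4 + (2*R² + 5) = 4 + (5 + 2*R²) = 9 + 2*R²)
T = -2116 (T = -((9 + 2*32²) - 1*(-59)) = -((9 + 2*1024) + 59) = -((9 + 2048) + 59) = -(2057 + 59) = -1*2116 = -2116)
√(T - 754117) = √(-2116 - 754117) = √(-756233) = I*√756233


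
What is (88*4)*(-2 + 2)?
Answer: 0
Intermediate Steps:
(88*4)*(-2 + 2) = 352*0 = 0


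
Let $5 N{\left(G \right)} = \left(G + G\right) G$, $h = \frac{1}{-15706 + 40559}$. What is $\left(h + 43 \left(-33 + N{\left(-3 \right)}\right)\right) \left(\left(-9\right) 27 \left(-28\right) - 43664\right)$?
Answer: $\frac{1158110296576}{24853} \approx 4.6598 \cdot 10^{7}$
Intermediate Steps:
$h = \frac{1}{24853} \approx 4.0237 \cdot 10^{-5}$
$N{\left(G \right)} = \frac{2 G^{2}}{5}$ ($N{\left(G \right)} = \frac{\left(G + G\right) G}{5} = \frac{2 G G}{5} = \frac{2 G^{2}}{5}$)
$\left(h + 43 \left(-33 + N{\left(-3 \right)}\right)\right) \left(\left(-9\right) 27 \left(-28\right) - 43664\right) = \left(\frac{1}{24853} + 43 \left(-33 + \frac{2 \left(-3\right)^{2}}{5}\right)\right) \left(\left(-9\right) 27 \left(-28\right) - 43664\right) = \left(\frac{1}{24853} + 43 \left(-33 + \frac{2}{5} \cdot 9\right)\right) \left(\left(-243\right) \left(-28\right) - 43664\right) = \left(\frac{1}{24853} + 43 \left(-33 + \frac{18}{5}\right)\right) \left(6804 - 43664\right) = \left(\frac{1}{24853} + 43 \left(- \frac{147}{5}\right)\right) \left(-36860\right) = \left(\frac{1}{24853} - \frac{6321}{5}\right) \left(-36860\right) = \left(- \frac{157095808}{124265}\right) \left(-36860\right) = \frac{1158110296576}{24853}$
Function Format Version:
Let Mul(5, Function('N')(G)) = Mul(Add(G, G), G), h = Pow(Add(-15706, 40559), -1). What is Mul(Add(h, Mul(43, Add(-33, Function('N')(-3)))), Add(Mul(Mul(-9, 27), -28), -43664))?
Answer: Rational(1158110296576, 24853) ≈ 4.6598e+7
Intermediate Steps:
h = Rational(1, 24853) (h = Pow(24853, -1) = Rational(1, 24853) ≈ 4.0237e-5)
Function('N')(G) = Mul(Rational(2, 5), Pow(G, 2)) (Function('N')(G) = Mul(Rational(1, 5), Mul(Add(G, G), G)) = Mul(Rational(1, 5), Mul(Mul(2, G), G)) = Mul(Rational(1, 5), Mul(2, Pow(G, 2))) = Mul(Rational(2, 5), Pow(G, 2)))
Mul(Add(h, Mul(43, Add(-33, Function('N')(-3)))), Add(Mul(Mul(-9, 27), -28), -43664)) = Mul(Add(Rational(1, 24853), Mul(43, Add(-33, Mul(Rational(2, 5), Pow(-3, 2))))), Add(Mul(Mul(-9, 27), -28), -43664)) = Mul(Add(Rational(1, 24853), Mul(43, Add(-33, Mul(Rational(2, 5), 9)))), Add(Mul(-243, -28), -43664)) = Mul(Add(Rational(1, 24853), Mul(43, Add(-33, Rational(18, 5)))), Add(6804, -43664)) = Mul(Add(Rational(1, 24853), Mul(43, Rational(-147, 5))), -36860) = Mul(Add(Rational(1, 24853), Rational(-6321, 5)), -36860) = Mul(Rational(-157095808, 124265), -36860) = Rational(1158110296576, 24853)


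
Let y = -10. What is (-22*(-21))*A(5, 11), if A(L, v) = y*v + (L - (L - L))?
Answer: -48510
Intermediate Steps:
A(L, v) = L - 10*v (A(L, v) = -10*v + (L - (L - L)) = -10*v + (L - 1*0) = -10*v + (L + 0) = -10*v + L = L - 10*v)
(-22*(-21))*A(5, 11) = (-22*(-21))*(5 - 10*11) = 462*(5 - 110) = 462*(-105) = -48510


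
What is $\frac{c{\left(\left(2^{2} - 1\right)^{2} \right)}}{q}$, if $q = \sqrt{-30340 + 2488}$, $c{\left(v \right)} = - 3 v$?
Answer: $\frac{9 i \sqrt{6963}}{4642} \approx 0.16178 i$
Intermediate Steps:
$q = 2 i \sqrt{6963}$ ($q = \sqrt{-27852} = 2 i \sqrt{6963} \approx 166.89 i$)
$\frac{c{\left(\left(2^{2} - 1\right)^{2} \right)}}{q} = \frac{\left(-3\right) \left(2^{2} - 1\right)^{2}}{2 i \sqrt{6963}} = - 3 \left(4 - 1\right)^{2} \left(- \frac{i \sqrt{6963}}{13926}\right) = - 3 \cdot 3^{2} \left(- \frac{i \sqrt{6963}}{13926}\right) = \left(-3\right) 9 \left(- \frac{i \sqrt{6963}}{13926}\right) = - 27 \left(- \frac{i \sqrt{6963}}{13926}\right) = \frac{9 i \sqrt{6963}}{4642}$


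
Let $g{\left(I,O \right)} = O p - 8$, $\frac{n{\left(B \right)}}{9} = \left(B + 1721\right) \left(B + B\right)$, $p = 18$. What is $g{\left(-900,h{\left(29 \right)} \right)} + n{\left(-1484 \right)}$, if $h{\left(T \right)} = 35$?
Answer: $-6330122$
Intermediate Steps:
$n{\left(B \right)} = 18 B \left(1721 + B\right)$ ($n{\left(B \right)} = 9 \left(B + 1721\right) \left(B + B\right) = 9 \left(1721 + B\right) 2 B = 9 \cdot 2 B \left(1721 + B\right) = 18 B \left(1721 + B\right)$)
$g{\left(I,O \right)} = -8 + 18 O$ ($g{\left(I,O \right)} = O 18 - 8 = 18 O - 8 = -8 + 18 O$)
$g{\left(-900,h{\left(29 \right)} \right)} + n{\left(-1484 \right)} = \left(-8 + 18 \cdot 35\right) + 18 \left(-1484\right) \left(1721 - 1484\right) = \left(-8 + 630\right) + 18 \left(-1484\right) 237 = 622 - 6330744 = -6330122$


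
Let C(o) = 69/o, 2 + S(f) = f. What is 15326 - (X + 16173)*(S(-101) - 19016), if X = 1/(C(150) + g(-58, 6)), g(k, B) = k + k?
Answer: 1786402920451/5777 ≈ 3.0923e+8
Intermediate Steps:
S(f) = -2 + f
g(k, B) = 2*k
X = -50/5777 (X = 1/(69/150 + 2*(-58)) = 1/(69*(1/150) - 116) = 1/(23/50 - 116) = 1/(-5777/50) = -50/5777 ≈ -0.0086550)
15326 - (X + 16173)*(S(-101) - 19016) = 15326 - (-50/5777 + 16173)*((-2 - 101) - 19016) = 15326 - 93431371*(-103 - 19016)/5777 = 15326 - 93431371*(-19119)/5777 = 15326 - 1*(-1786314382149/5777) = 15326 + 1786314382149/5777 = 1786402920451/5777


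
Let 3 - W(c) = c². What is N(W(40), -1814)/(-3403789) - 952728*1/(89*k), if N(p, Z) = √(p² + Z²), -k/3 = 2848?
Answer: 39697/31684 - √5841005/3403789 ≈ 1.2522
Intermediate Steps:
k = -8544 (k = -3*2848 = -8544)
W(c) = 3 - c²
N(p, Z) = √(Z² + p²)
N(W(40), -1814)/(-3403789) - 952728*1/(89*k) = √((-1814)² + (3 - 1*40²)²)/(-3403789) - 952728/(89*(-8544)) = √(3290596 + (3 - 1*1600)²)*(-1/3403789) - 952728/(-760416) = √(3290596 + (3 - 1600)²)*(-1/3403789) - 952728*(-1/760416) = √(3290596 + (-1597)²)*(-1/3403789) + 39697/31684 = √(3290596 + 2550409)*(-1/3403789) + 39697/31684 = √5841005*(-1/3403789) + 39697/31684 = -√5841005/3403789 + 39697/31684 = 39697/31684 - √5841005/3403789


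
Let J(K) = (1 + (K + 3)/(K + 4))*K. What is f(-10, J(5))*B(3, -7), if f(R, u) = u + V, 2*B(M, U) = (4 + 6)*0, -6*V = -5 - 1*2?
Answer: 0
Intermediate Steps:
V = 7/6 (V = -(-5 - 1*2)/6 = -(-5 - 2)/6 = -1/6*(-7) = 7/6 ≈ 1.1667)
B(M, U) = 0 (B(M, U) = ((4 + 6)*0)/2 = (10*0)/2 = (1/2)*0 = 0)
J(K) = K*(1 + (3 + K)/(4 + K)) (J(K) = (1 + (3 + K)/(4 + K))*K = K*(1 + (3 + K)/(4 + K)))
f(R, u) = 7/6 + u (f(R, u) = u + 7/6 = 7/6 + u)
f(-10, J(5))*B(3, -7) = (7/6 + 5*(7 + 2*5)/(4 + 5))*0 = (7/6 + 5*(7 + 10)/9)*0 = (7/6 + 5*(1/9)*17)*0 = (7/6 + 85/9)*0 = (191/18)*0 = 0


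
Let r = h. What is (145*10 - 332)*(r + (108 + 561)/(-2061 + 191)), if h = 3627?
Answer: 3791037939/935 ≈ 4.0546e+6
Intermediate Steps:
r = 3627
(145*10 - 332)*(r + (108 + 561)/(-2061 + 191)) = (145*10 - 332)*(3627 + (108 + 561)/(-2061 + 191)) = (1450 - 332)*(3627 + 669/(-1870)) = 1118*(3627 + 669*(-1/1870)) = 1118*(3627 - 669/1870) = 1118*(6781821/1870) = 3791037939/935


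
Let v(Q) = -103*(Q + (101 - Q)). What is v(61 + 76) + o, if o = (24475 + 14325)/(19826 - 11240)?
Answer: -44640679/4293 ≈ -10398.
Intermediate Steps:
v(Q) = -10403 (v(Q) = -103*101 = -10403)
o = 19400/4293 (o = 38800/8586 = 38800*(1/8586) = 19400/4293 ≈ 4.5190)
v(61 + 76) + o = -10403 + 19400/4293 = -44640679/4293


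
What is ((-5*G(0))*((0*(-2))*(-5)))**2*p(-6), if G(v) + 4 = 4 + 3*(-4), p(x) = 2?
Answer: 0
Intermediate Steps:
G(v) = -12 (G(v) = -4 + (4 + 3*(-4)) = -4 + (4 - 12) = -4 - 8 = -12)
((-5*G(0))*((0*(-2))*(-5)))**2*p(-6) = ((-5*(-12))*((0*(-2))*(-5)))**2*2 = (60*(0*(-5)))**2*2 = (60*0)**2*2 = 0**2*2 = 0*2 = 0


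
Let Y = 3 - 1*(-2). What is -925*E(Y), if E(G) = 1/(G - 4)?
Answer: -925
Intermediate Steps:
Y = 5 (Y = 3 + 2 = 5)
E(G) = 1/(-4 + G)
-925*E(Y) = -925/(-4 + 5) = -925/1 = -925*1 = -925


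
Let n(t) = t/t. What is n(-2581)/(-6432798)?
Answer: -1/6432798 ≈ -1.5545e-7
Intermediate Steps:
n(t) = 1
n(-2581)/(-6432798) = 1/(-6432798) = 1*(-1/6432798) = -1/6432798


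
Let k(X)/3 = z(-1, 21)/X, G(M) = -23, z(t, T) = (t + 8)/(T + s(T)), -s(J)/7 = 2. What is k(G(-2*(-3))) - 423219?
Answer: -9734040/23 ≈ -4.2322e+5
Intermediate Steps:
s(J) = -14 (s(J) = -7*2 = -14)
z(t, T) = (8 + t)/(-14 + T) (z(t, T) = (t + 8)/(T - 14) = (8 + t)/(-14 + T))
k(X) = 3/X (k(X) = 3*(((8 - 1)/(-14 + 21))/X) = 3*((7/7)/X) = 3*(((1/7)*7)/X) = 3*(1/X) = 3/X)
k(G(-2*(-3))) - 423219 = 3/(-23) - 423219 = 3*(-1/23) - 423219 = -3/23 - 423219 = -9734040/23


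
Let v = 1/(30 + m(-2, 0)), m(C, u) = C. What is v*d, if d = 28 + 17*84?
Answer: 52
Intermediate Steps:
v = 1/28 (v = 1/(30 - 2) = 1/28 ≈ 0.035714)
d = 1456 (d = 28 + 1428 = 1456)
v*d = (1/28)*1456 = 52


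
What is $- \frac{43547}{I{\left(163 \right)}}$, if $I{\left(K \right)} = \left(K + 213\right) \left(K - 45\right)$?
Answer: $- \frac{43547}{44368} \approx -0.9815$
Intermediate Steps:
$I{\left(K \right)} = \left(-45 + K\right) \left(213 + K\right)$ ($I{\left(K \right)} = \left(213 + K\right) \left(-45 + K\right) = \left(-45 + K\right) \left(213 + K\right)$)
$- \frac{43547}{I{\left(163 \right)}} = - \frac{43547}{-9585 + 163^{2} + 168 \cdot 163} = - \frac{43547}{-9585 + 26569 + 27384} = - \frac{43547}{44368}$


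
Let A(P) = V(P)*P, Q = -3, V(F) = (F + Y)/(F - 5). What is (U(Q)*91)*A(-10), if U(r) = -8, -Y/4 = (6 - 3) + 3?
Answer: 49504/3 ≈ 16501.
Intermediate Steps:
Y = -24 (Y = -4*((6 - 3) + 3) = -4*(3 + 3) = -4*6 = -24)
V(F) = (-24 + F)/(-5 + F) (V(F) = (F - 24)/(F - 5) = (-24 + F)/(-5 + F))
A(P) = P*(-24 + P)/(-5 + P) (A(P) = ((-24 + P)/(-5 + P))*P = P*(-24 + P)/(-5 + P))
(U(Q)*91)*A(-10) = (-8*91)*(-10*(-24 - 10)/(-5 - 10)) = -(-7280)*(-34)/(-15) = -(-7280)*(-1)*(-34)/15 = -728*(-68/3) = 49504/3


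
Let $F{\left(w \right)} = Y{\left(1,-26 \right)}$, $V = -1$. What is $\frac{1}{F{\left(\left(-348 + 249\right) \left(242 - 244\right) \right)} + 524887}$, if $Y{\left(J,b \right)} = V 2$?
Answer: $\frac{1}{524885} \approx 1.9052 \cdot 10^{-6}$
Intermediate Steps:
$Y{\left(J,b \right)} = -2$ ($Y{\left(J,b \right)} = \left(-1\right) 2 = -2$)
$F{\left(w \right)} = -2$
$\frac{1}{F{\left(\left(-348 + 249\right) \left(242 - 244\right) \right)} + 524887} = \frac{1}{-2 + 524887} = \frac{1}{524885}$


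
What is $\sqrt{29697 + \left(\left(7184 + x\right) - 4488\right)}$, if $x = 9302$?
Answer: $\sqrt{41695} \approx 204.19$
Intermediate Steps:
$\sqrt{29697 + \left(\left(7184 + x\right) - 4488\right)} = \sqrt{29697 + \left(\left(7184 + 9302\right) - 4488\right)} = \sqrt{29697 + \left(16486 - 4488\right)} = \sqrt{29697 + 11998} = \sqrt{41695}$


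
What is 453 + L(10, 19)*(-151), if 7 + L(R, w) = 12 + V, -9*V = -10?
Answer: -4228/9 ≈ -469.78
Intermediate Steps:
V = 10/9 (V = -⅑*(-10) = 10/9 ≈ 1.1111)
L(R, w) = 55/9 (L(R, w) = -7 + (12 + 10/9) = -7 + 118/9 = 55/9)
453 + L(10, 19)*(-151) = 453 + (55/9)*(-151) = 453 - 8305/9 = -4228/9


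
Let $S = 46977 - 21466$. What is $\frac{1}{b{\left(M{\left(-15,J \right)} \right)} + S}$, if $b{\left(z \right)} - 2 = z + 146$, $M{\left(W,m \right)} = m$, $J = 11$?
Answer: $\frac{1}{25670} \approx 3.8956 \cdot 10^{-5}$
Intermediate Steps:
$S = 25511$ ($S = 46977 - 21466 = 25511$)
$b{\left(z \right)} = 148 + z$ ($b{\left(z \right)} = 2 + \left(z + 146\right) = 2 + \left(146 + z\right) = 148 + z$)
$\frac{1}{b{\left(M{\left(-15,J \right)} \right)} + S} = \frac{1}{\left(148 + 11\right) + 25511} = \frac{1}{159 + 25511} = \frac{1}{25670}$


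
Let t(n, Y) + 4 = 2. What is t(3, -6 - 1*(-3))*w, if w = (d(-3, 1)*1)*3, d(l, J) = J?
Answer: -6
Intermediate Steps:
t(n, Y) = -2 (t(n, Y) = -4 + 2 = -2)
w = 3 (w = (1*1)*3 = 1*3 = 3)
t(3, -6 - 1*(-3))*w = -2*3 = -6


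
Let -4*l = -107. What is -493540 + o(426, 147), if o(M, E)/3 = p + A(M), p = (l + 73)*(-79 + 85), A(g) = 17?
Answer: -983387/2 ≈ -4.9169e+5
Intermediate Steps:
l = 107/4 (l = -1/4*(-107) = 107/4 ≈ 26.750)
p = 1197/2 (p = (107/4 + 73)*(-79 + 85) = (399/4)*6 = 1197/2 ≈ 598.50)
o(M, E) = 3693/2 (o(M, E) = 3*(1197/2 + 17) = 3*(1231/2) = 3693/2)
-493540 + o(426, 147) = -493540 + 3693/2 = -983387/2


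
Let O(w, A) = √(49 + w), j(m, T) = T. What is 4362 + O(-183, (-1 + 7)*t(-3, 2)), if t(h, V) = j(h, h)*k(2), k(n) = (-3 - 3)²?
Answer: 4362 + I*√134 ≈ 4362.0 + 11.576*I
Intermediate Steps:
k(n) = 36 (k(n) = (-6)² = 36)
t(h, V) = 36*h (t(h, V) = h*36 = 36*h)
4362 + O(-183, (-1 + 7)*t(-3, 2)) = 4362 + √(49 - 183) = 4362 + √(-134) = 4362 + I*√134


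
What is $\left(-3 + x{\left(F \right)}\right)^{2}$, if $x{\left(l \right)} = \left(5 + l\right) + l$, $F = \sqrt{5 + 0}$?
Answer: $24 + 8 \sqrt{5} \approx 41.889$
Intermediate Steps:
$F = \sqrt{5} \approx 2.2361$
$x{\left(l \right)} = 5 + 2 l$
$\left(-3 + x{\left(F \right)}\right)^{2} = \left(-3 + \left(5 + 2 \sqrt{5}\right)\right)^{2} = \left(2 + 2 \sqrt{5}\right)^{2}$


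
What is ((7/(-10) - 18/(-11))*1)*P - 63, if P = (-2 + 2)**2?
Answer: -63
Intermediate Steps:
P = 0 (P = 0**2 = 0)
((7/(-10) - 18/(-11))*1)*P - 63 = ((7/(-10) - 18/(-11))*1)*0 - 63 = ((7*(-1/10) - 18*(-1/11))*1)*0 - 63 = ((-7/10 + 18/11)*1)*0 - 63 = ((103/110)*1)*0 - 63 = (103/110)*0 - 63 = 0 - 63 = -63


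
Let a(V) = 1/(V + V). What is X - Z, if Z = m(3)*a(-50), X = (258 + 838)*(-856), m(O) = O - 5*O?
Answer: -23454403/25 ≈ -9.3818e+5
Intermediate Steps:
m(O) = -4*O
a(V) = 1/(2*V)
X = -938176 (X = 1096*(-856) = -938176)
Z = 3/25 (Z = (-4*3)*((½)/(-50)) = -6*(-1)/50 = -12*(-1/100) = 3/25 ≈ 0.12000)
X - Z = -938176 - 1*3/25 = -938176 - 3/25 = -23454403/25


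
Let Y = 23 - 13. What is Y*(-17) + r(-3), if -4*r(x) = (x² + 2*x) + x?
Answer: -170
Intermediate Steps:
r(x) = -3*x/4 - x²/4 (r(x) = -((x² + 2*x) + x)/4 = -(x² + 3*x)/4 = -3*x/4 - x²/4)
Y = 10
Y*(-17) + r(-3) = 10*(-17) - ¼*(-3)*(3 - 3) = -170 - ¼*(-3)*0 = -170 + 0 = -170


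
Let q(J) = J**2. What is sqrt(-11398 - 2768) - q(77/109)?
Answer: -5929/11881 + 3*I*sqrt(1574) ≈ -0.49903 + 119.02*I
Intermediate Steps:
sqrt(-11398 - 2768) - q(77/109) = sqrt(-11398 - 2768) - (77/109)**2 = sqrt(-14166) - (77*(1/109))**2 = 3*I*sqrt(1574) - (77/109)**2 = 3*I*sqrt(1574) - 1*5929/11881 = 3*I*sqrt(1574) - 5929/11881 = -5929/11881 + 3*I*sqrt(1574)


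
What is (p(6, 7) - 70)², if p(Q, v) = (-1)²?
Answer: 4761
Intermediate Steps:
p(Q, v) = 1
(p(6, 7) - 70)² = (1 - 70)² = (-69)² = 4761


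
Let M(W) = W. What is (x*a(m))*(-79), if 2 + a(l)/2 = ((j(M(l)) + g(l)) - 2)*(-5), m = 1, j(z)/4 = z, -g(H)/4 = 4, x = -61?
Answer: 655384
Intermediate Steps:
g(H) = -16 (g(H) = -4*4 = -16)
j(z) = 4*z
a(l) = 176 - 40*l (a(l) = -4 + 2*(((4*l - 16) - 2)*(-5)) = -4 + 2*(((-16 + 4*l) - 2)*(-5)) = -4 + 2*((-18 + 4*l)*(-5)) = -4 + 2*(90 - 20*l) = -4 + (180 - 40*l) = 176 - 40*l)
(x*a(m))*(-79) = -61*(176 - 40*1)*(-79) = -61*(176 - 40)*(-79) = -61*136*(-79) = -8296*(-79) = 655384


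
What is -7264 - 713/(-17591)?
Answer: -127780311/17591 ≈ -7264.0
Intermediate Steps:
-7264 - 713/(-17591) = -7264 - 713*(-1/17591) = -7264 + 713/17591 = -127780311/17591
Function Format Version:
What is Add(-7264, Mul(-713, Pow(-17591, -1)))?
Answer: Rational(-127780311, 17591) ≈ -7264.0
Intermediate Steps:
Add(-7264, Mul(-713, Pow(-17591, -1))) = Add(-7264, Mul(-713, Rational(-1, 17591))) = Add(-7264, Rational(713, 17591)) = Rational(-127780311, 17591)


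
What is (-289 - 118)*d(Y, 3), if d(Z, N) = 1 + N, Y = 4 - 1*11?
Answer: -1628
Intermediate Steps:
Y = -7 (Y = 4 - 11 = -7)
(-289 - 118)*d(Y, 3) = (-289 - 118)*(1 + 3) = -407*4 = -1628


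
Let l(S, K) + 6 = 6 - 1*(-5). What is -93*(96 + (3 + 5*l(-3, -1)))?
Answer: -11532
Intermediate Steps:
l(S, K) = 5 (l(S, K) = -6 + (6 - 1*(-5)) = -6 + (6 + 5) = -6 + 11 = 5)
-93*(96 + (3 + 5*l(-3, -1))) = -93*(96 + (3 + 5*5)) = -93*(96 + (3 + 25)) = -93*(96 + 28) = -93*124 = -11532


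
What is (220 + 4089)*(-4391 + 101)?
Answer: -18485610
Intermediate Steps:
(220 + 4089)*(-4391 + 101) = 4309*(-4290) = -18485610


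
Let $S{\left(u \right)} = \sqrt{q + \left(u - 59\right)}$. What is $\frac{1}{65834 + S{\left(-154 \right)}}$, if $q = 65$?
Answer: $\frac{32917}{2167057852} - \frac{i \sqrt{37}}{2167057852} \approx 1.519 \cdot 10^{-5} - 2.8069 \cdot 10^{-9} i$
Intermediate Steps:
$S{\left(u \right)} = \sqrt{6 + u}$ ($S{\left(u \right)} = \sqrt{65 + \left(u - 59\right)} = \sqrt{65 + \left(-59 + u\right)} = \sqrt{6 + u}$)
$\frac{1}{65834 + S{\left(-154 \right)}} = \frac{1}{65834 + \sqrt{6 - 154}} = \frac{1}{65834 + \sqrt{-148}} = \frac{1}{65834 + 2 i \sqrt{37}}$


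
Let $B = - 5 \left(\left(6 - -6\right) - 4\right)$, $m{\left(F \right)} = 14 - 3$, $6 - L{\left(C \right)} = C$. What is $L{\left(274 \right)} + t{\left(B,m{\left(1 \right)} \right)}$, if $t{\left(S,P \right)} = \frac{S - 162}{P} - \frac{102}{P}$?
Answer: $- \frac{3252}{11} \approx -295.64$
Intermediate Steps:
$L{\left(C \right)} = 6 - C$
$m{\left(F \right)} = 11$ ($m{\left(F \right)} = 14 - 3 = 11$)
$B = -40$ ($B = - 5 \left(\left(6 + 6\right) - 4\right) = - 5 \left(12 - 4\right) = \left(-5\right) 8 = -40$)
$t{\left(S,P \right)} = - \frac{102}{P} + \frac{-162 + S}{P}$ ($t{\left(S,P \right)} = \frac{S - 162}{P} - \frac{102}{P} = \frac{-162 + S}{P} - \frac{102}{P} = - \frac{102}{P} + \frac{-162 + S}{P}$)
$L{\left(274 \right)} + t{\left(B,m{\left(1 \right)} \right)} = \left(6 - 274\right) + \frac{-264 - 40}{11} = \left(6 - 274\right) + \frac{1}{11} \left(-304\right) = -268 - \frac{304}{11} = - \frac{3252}{11}$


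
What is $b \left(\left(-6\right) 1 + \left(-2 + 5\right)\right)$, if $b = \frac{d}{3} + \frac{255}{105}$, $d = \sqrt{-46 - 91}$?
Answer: $- \frac{51}{7} - i \sqrt{137} \approx -7.2857 - 11.705 i$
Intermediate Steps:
$d = i \sqrt{137}$ ($d = \sqrt{-137} = i \sqrt{137} \approx 11.705 i$)
$b = \frac{17}{7} + \frac{i \sqrt{137}}{3}$ ($b = \frac{i \sqrt{137}}{3} + \frac{255}{105} = i \sqrt{137} \cdot \frac{1}{3} + 255 \cdot \frac{1}{105} = \frac{i \sqrt{137}}{3} + \frac{17}{7} = \frac{17}{7} + \frac{i \sqrt{137}}{3} \approx 2.4286 + 3.9016 i$)
$b \left(\left(-6\right) 1 + \left(-2 + 5\right)\right) = \left(\frac{17}{7} + \frac{i \sqrt{137}}{3}\right) \left(\left(-6\right) 1 + \left(-2 + 5\right)\right) = \left(\frac{17}{7} + \frac{i \sqrt{137}}{3}\right) \left(-6 + 3\right) = \left(\frac{17}{7} + \frac{i \sqrt{137}}{3}\right) \left(-3\right) = - \frac{51}{7} - i \sqrt{137}$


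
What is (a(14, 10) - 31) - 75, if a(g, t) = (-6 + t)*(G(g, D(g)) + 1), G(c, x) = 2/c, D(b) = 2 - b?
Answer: -710/7 ≈ -101.43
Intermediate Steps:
a(g, t) = (1 + 2/g)*(-6 + t) (a(g, t) = (-6 + t)*(2/g + 1) = (-6 + t)*(1 + 2/g) = (1 + 2/g)*(-6 + t))
(a(14, 10) - 31) - 75 = ((-12 + 2*10 + 14*(-6 + 10))/14 - 31) - 75 = ((-12 + 20 + 14*4)/14 - 31) - 75 = ((-12 + 20 + 56)/14 - 31) - 75 = ((1/14)*64 - 31) - 75 = (32/7 - 31) - 75 = -185/7 - 75 = -710/7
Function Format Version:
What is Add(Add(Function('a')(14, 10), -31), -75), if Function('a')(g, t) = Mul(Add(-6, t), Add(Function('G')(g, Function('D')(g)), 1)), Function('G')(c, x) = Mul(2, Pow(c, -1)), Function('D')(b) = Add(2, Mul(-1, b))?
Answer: Rational(-710, 7) ≈ -101.43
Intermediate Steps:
Function('a')(g, t) = Mul(Add(1, Mul(2, Pow(g, -1))), Add(-6, t)) (Function('a')(g, t) = Mul(Add(-6, t), Add(Mul(2, Pow(g, -1)), 1)) = Mul(Add(-6, t), Add(1, Mul(2, Pow(g, -1)))) = Mul(Add(1, Mul(2, Pow(g, -1))), Add(-6, t)))
Add(Add(Function('a')(14, 10), -31), -75) = Add(Add(Mul(Pow(14, -1), Add(-12, Mul(2, 10), Mul(14, Add(-6, 10)))), -31), -75) = Add(Add(Mul(Rational(1, 14), Add(-12, 20, Mul(14, 4))), -31), -75) = Add(Add(Mul(Rational(1, 14), Add(-12, 20, 56)), -31), -75) = Add(Add(Mul(Rational(1, 14), 64), -31), -75) = Add(Add(Rational(32, 7), -31), -75) = Add(Rational(-185, 7), -75) = Rational(-710, 7)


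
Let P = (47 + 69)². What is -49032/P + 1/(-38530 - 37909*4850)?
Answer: -568049740508/155891607575 ≈ -3.6439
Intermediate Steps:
P = 13456 (P = 116² = 13456)
-49032/P + 1/(-38530 - 37909*4850) = -49032/13456 + 1/(-38530 - 37909*4850) = -49032*1/13456 + (1/4850)/(-76439) = -6129/1682 - 1/76439*1/4850 = -6129/1682 - 1/370729150 = -568049740508/155891607575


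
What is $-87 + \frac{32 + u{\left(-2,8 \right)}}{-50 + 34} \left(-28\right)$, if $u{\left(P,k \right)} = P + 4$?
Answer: $- \frac{55}{2} \approx -27.5$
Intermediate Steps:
$u{\left(P,k \right)} = 4 + P$
$-87 + \frac{32 + u{\left(-2,8 \right)}}{-50 + 34} \left(-28\right) = -87 + \frac{32 + \left(4 - 2\right)}{-50 + 34} \left(-28\right) = -87 + \frac{32 + 2}{-16} \left(-28\right) = -87 + 34 \left(- \frac{1}{16}\right) \left(-28\right) = -87 - - \frac{119}{2} = -87 + \frac{119}{2} = - \frac{55}{2}$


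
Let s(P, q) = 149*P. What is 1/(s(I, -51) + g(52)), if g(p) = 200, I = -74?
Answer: -1/10826 ≈ -9.2370e-5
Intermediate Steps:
1/(s(I, -51) + g(52)) = 1/(149*(-74) + 200) = 1/(-11026 + 200) = 1/(-10826) = -1/10826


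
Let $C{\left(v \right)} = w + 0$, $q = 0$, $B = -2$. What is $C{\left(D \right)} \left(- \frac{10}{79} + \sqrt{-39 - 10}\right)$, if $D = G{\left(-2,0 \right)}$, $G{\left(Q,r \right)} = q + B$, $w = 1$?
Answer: $- \frac{10}{79} + 7 i \approx -0.12658 + 7.0 i$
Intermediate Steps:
$G{\left(Q,r \right)} = -2$ ($G{\left(Q,r \right)} = 0 - 2 = -2$)
$D = -2$
$C{\left(v \right)} = 1$ ($C{\left(v \right)} = 1 + 0 = 1$)
$C{\left(D \right)} \left(- \frac{10}{79} + \sqrt{-39 - 10}\right) = 1 \left(- \frac{10}{79} + \sqrt{-39 - 10}\right) = 1 \left(\left(-10\right) \frac{1}{79} + \sqrt{-49}\right) = 1 \left(- \frac{10}{79} + 7 i\right) = - \frac{10}{79} + 7 i$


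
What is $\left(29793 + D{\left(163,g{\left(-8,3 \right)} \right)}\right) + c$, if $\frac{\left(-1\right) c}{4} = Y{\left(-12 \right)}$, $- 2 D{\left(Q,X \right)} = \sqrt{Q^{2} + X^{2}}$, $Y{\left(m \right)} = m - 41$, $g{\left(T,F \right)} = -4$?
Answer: $30005 - \frac{\sqrt{26585}}{2} \approx 29923.0$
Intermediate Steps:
$Y{\left(m \right)} = -41 + m$
$D{\left(Q,X \right)} = - \frac{\sqrt{Q^{2} + X^{2}}}{2}$
$c = 212$ ($c = - 4 \left(-41 - 12\right) = \left(-4\right) \left(-53\right) = 212$)
$\left(29793 + D{\left(163,g{\left(-8,3 \right)} \right)}\right) + c = \left(29793 - \frac{\sqrt{163^{2} + \left(-4\right)^{2}}}{2}\right) + 212 = \left(29793 - \frac{\sqrt{26569 + 16}}{2}\right) + 212 = \left(29793 - \frac{\sqrt{26585}}{2}\right) + 212 = 30005 - \frac{\sqrt{26585}}{2}$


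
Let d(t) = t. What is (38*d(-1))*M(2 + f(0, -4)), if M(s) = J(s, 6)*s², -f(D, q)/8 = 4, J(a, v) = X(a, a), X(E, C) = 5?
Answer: -171000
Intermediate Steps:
J(a, v) = 5
f(D, q) = -32 (f(D, q) = -8*4 = -32)
M(s) = 5*s²
(38*d(-1))*M(2 + f(0, -4)) = (38*(-1))*(5*(2 - 32)²) = -190*(-30)² = -190*900 = -38*4500 = -171000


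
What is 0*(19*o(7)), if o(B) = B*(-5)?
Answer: 0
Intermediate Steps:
o(B) = -5*B
0*(19*o(7)) = 0*(19*(-5*7)) = 0*(19*(-35)) = 0*(-665) = 0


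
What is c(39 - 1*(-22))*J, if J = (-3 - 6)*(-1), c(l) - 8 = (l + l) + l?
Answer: 1719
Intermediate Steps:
c(l) = 8 + 3*l (c(l) = 8 + ((l + l) + l) = 8 + (2*l + l) = 8 + 3*l)
J = 9 (J = -9*(-1) = 9)
c(39 - 1*(-22))*J = (8 + 3*(39 - 1*(-22)))*9 = (8 + 3*(39 + 22))*9 = (8 + 3*61)*9 = (8 + 183)*9 = 191*9 = 1719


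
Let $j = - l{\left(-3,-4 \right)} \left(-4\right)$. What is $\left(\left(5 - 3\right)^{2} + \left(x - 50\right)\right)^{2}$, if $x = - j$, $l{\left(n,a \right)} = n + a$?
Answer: $324$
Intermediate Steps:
$l{\left(n,a \right)} = a + n$
$j = -28$ ($j = - (-4 - 3) \left(-4\right) = \left(-1\right) \left(-7\right) \left(-4\right) = 7 \left(-4\right) = -28$)
$x = 28$ ($x = \left(-1\right) \left(-28\right) = 28$)
$\left(\left(5 - 3\right)^{2} + \left(x - 50\right)\right)^{2} = \left(\left(5 - 3\right)^{2} + \left(28 - 50\right)\right)^{2} = \left(2^{2} + \left(28 - 50\right)\right)^{2} = \left(4 - 22\right)^{2} = \left(-18\right)^{2} = 324$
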